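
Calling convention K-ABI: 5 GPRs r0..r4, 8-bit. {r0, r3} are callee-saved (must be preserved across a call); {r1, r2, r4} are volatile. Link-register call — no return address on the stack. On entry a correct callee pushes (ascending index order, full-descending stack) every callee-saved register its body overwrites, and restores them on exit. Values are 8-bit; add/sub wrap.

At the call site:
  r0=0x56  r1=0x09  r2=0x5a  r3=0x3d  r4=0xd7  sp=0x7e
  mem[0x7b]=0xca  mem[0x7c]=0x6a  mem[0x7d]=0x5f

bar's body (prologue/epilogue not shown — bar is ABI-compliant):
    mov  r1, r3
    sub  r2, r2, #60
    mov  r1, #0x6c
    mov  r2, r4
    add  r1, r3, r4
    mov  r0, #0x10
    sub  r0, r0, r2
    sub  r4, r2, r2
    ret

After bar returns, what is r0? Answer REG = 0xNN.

REG = 0x56

prologue: push r0 → mem[0x7d]=0x56, sp=0x7d
body[0] mov  r1, r3 → r1=0x3d
body[1] sub  r2, r2, #60 → r2=0x1e
body[2] mov  r1, #0x6c → r1=0x6c
body[3] mov  r2, r4 → r2=0xd7
body[4] add  r1, r3, r4 → r1=0x14
body[5] mov  r0, #0x10 → r0=0x10
body[6] sub  r0, r0, r2 → r0=0x39
body[7] sub  r4, r2, r2 → r4=0x00
epilogue: pop r0=0x56, sp=0x7e
r0 is callee-saved → restored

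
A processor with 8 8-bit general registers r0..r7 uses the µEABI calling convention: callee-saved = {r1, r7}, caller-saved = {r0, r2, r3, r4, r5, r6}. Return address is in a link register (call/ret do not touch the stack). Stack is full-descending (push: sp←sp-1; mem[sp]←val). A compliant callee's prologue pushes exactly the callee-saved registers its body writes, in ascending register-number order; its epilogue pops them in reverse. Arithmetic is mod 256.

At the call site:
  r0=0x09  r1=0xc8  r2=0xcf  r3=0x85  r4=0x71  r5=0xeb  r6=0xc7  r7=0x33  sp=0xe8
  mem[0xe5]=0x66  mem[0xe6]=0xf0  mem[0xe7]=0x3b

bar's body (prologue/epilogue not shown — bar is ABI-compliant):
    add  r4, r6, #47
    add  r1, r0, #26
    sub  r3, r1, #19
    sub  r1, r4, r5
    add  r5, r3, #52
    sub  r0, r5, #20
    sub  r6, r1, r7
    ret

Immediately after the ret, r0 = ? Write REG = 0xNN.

prologue: push r1 → mem[0xe7]=0xc8, sp=0xe7
body[0] add  r4, r6, #47 → r4=0xf6
body[1] add  r1, r0, #26 → r1=0x23
body[2] sub  r3, r1, #19 → r3=0x10
body[3] sub  r1, r4, r5 → r1=0x0b
body[4] add  r5, r3, #52 → r5=0x44
body[5] sub  r0, r5, #20 → r0=0x30
body[6] sub  r6, r1, r7 → r6=0xd8
epilogue: pop r1=0xc8, sp=0xe8
r0 is caller-saved → body value

REG = 0x30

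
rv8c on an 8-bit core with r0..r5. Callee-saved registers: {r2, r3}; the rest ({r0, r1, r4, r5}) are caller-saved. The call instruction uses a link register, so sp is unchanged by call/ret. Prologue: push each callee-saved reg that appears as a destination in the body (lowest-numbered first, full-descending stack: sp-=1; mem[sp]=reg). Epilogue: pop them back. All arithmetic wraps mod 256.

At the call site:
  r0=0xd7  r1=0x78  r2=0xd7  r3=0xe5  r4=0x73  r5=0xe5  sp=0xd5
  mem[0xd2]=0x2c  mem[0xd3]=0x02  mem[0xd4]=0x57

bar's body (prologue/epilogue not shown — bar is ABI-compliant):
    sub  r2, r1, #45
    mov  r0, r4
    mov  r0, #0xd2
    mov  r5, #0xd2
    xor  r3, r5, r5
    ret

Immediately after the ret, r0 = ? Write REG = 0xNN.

prologue: push r2 → mem[0xd4]=0xd7, sp=0xd4
prologue: push r3 → mem[0xd3]=0xe5, sp=0xd3
body[0] sub  r2, r1, #45 → r2=0x4b
body[1] mov  r0, r4 → r0=0x73
body[2] mov  r0, #0xd2 → r0=0xd2
body[3] mov  r5, #0xd2 → r5=0xd2
body[4] xor  r3, r5, r5 → r3=0x00
epilogue: pop r3=0xe5, sp=0xd4
epilogue: pop r2=0xd7, sp=0xd5
r0 is caller-saved → body value

REG = 0xd2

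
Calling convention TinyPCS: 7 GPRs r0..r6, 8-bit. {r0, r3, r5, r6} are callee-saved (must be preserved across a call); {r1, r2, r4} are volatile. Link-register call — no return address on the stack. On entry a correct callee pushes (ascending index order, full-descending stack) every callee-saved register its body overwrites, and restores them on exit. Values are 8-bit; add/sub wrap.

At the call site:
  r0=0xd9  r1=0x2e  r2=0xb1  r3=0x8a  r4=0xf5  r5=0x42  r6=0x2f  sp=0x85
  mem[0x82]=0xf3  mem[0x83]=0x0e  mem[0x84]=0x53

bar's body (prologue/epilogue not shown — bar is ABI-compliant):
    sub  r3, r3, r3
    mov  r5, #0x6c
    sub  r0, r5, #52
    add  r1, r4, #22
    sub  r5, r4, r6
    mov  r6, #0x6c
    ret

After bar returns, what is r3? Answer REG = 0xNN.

prologue: push r0 -> mem[0x84]=0xd9, sp=0x84
prologue: push r3 -> mem[0x83]=0x8a, sp=0x83
prologue: push r5 -> mem[0x82]=0x42, sp=0x82
prologue: push r6 -> mem[0x81]=0x2f, sp=0x81
body[0] sub  r3, r3, r3 -> r3=0x00
body[1] mov  r5, #0x6c -> r5=0x6c
body[2] sub  r0, r5, #52 -> r0=0x38
body[3] add  r1, r4, #22 -> r1=0x0b
body[4] sub  r5, r4, r6 -> r5=0xc6
body[5] mov  r6, #0x6c -> r6=0x6c
epilogue: pop r6=0x2f, sp=0x82
epilogue: pop r5=0x42, sp=0x83
epilogue: pop r3=0x8a, sp=0x84
epilogue: pop r0=0xd9, sp=0x85
r3 is callee-saved -> restored

REG = 0x8a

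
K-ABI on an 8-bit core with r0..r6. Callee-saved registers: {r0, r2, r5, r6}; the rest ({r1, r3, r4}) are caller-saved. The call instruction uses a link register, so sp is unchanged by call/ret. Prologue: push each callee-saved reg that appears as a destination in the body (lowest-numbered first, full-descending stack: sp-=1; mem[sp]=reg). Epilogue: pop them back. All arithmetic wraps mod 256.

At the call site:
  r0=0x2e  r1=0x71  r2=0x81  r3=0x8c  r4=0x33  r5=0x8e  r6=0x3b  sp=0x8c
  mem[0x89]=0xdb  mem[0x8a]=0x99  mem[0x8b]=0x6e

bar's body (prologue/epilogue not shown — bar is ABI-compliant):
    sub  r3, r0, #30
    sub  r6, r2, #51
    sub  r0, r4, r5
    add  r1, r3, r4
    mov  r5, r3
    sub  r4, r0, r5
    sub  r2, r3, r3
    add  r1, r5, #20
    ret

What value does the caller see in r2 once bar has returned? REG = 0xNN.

prologue: push r0 -> mem[0x8b]=0x2e, sp=0x8b
prologue: push r2 -> mem[0x8a]=0x81, sp=0x8a
prologue: push r5 -> mem[0x89]=0x8e, sp=0x89
prologue: push r6 -> mem[0x88]=0x3b, sp=0x88
body[0] sub  r3, r0, #30 -> r3=0x10
body[1] sub  r6, r2, #51 -> r6=0x4e
body[2] sub  r0, r4, r5 -> r0=0xa5
body[3] add  r1, r3, r4 -> r1=0x43
body[4] mov  r5, r3 -> r5=0x10
body[5] sub  r4, r0, r5 -> r4=0x95
body[6] sub  r2, r3, r3 -> r2=0x00
body[7] add  r1, r5, #20 -> r1=0x24
epilogue: pop r6=0x3b, sp=0x89
epilogue: pop r5=0x8e, sp=0x8a
epilogue: pop r2=0x81, sp=0x8b
epilogue: pop r0=0x2e, sp=0x8c
r2 is callee-saved -> restored

REG = 0x81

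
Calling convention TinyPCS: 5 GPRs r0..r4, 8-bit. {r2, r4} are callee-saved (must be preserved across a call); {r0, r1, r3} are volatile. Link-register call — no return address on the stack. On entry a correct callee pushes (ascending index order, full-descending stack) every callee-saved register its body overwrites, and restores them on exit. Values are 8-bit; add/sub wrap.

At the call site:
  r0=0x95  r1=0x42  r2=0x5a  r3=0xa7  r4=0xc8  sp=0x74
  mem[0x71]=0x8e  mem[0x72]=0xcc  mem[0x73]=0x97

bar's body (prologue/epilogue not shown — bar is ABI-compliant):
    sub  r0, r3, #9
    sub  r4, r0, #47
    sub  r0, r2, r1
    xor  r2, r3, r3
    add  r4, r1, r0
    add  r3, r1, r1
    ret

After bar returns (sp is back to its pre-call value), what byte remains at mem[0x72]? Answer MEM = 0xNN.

MEM = 0xc8

prologue: push r2 -> mem[0x73]=0x5a, sp=0x73
prologue: push r4 -> mem[0x72]=0xc8, sp=0x72
body[0] sub  r0, r3, #9 -> r0=0x9e
body[1] sub  r4, r0, #47 -> r4=0x6f
body[2] sub  r0, r2, r1 -> r0=0x18
body[3] xor  r2, r3, r3 -> r2=0x00
body[4] add  r4, r1, r0 -> r4=0x5a
body[5] add  r3, r1, r1 -> r3=0x84
epilogue: pop r4=0xc8, sp=0x73
epilogue: pop r2=0x5a, sp=0x74
prologue pushed ['r2', 'r4'] at ['0x73', '0x72']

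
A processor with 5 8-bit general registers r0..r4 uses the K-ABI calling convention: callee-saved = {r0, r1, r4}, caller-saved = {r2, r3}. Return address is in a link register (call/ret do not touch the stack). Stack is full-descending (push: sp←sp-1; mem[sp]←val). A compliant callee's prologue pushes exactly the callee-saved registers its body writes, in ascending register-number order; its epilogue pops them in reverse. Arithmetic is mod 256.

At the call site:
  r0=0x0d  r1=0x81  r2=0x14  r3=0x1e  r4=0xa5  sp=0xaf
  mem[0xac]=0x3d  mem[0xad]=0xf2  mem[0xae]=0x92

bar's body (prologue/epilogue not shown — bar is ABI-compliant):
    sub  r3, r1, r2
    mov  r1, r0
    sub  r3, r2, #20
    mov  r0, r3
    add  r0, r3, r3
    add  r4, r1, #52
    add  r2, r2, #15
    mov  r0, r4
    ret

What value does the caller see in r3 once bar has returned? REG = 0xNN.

prologue: push r0 -> mem[0xae]=0x0d, sp=0xae
prologue: push r1 -> mem[0xad]=0x81, sp=0xad
prologue: push r4 -> mem[0xac]=0xa5, sp=0xac
body[0] sub  r3, r1, r2 -> r3=0x6d
body[1] mov  r1, r0 -> r1=0x0d
body[2] sub  r3, r2, #20 -> r3=0x00
body[3] mov  r0, r3 -> r0=0x00
body[4] add  r0, r3, r3 -> r0=0x00
body[5] add  r4, r1, #52 -> r4=0x41
body[6] add  r2, r2, #15 -> r2=0x23
body[7] mov  r0, r4 -> r0=0x41
epilogue: pop r4=0xa5, sp=0xad
epilogue: pop r1=0x81, sp=0xae
epilogue: pop r0=0x0d, sp=0xaf
r3 is caller-saved -> body value

REG = 0x00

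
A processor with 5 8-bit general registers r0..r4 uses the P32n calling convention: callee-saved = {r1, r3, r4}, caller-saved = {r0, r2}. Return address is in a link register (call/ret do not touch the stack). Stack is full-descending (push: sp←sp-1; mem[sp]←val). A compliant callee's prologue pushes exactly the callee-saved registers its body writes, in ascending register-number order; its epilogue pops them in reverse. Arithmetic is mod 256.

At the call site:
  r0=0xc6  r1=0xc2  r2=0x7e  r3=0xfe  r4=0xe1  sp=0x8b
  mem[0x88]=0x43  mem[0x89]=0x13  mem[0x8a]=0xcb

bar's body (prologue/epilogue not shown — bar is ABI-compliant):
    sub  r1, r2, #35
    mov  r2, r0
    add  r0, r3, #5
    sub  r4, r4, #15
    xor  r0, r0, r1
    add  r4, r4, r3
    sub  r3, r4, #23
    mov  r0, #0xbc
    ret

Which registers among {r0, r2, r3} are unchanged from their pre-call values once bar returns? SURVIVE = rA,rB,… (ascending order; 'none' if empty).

SURVIVE = r3

prologue: push r1 -> mem[0x8a]=0xc2, sp=0x8a
prologue: push r3 -> mem[0x89]=0xfe, sp=0x89
prologue: push r4 -> mem[0x88]=0xe1, sp=0x88
body[0] sub  r1, r2, #35 -> r1=0x5b
body[1] mov  r2, r0 -> r2=0xc6
body[2] add  r0, r3, #5 -> r0=0x03
body[3] sub  r4, r4, #15 -> r4=0xd2
body[4] xor  r0, r0, r1 -> r0=0x58
body[5] add  r4, r4, r3 -> r4=0xd0
body[6] sub  r3, r4, #23 -> r3=0xb9
body[7] mov  r0, #0xbc -> r0=0xbc
epilogue: pop r4=0xe1, sp=0x89
epilogue: pop r3=0xfe, sp=0x8a
epilogue: pop r1=0xc2, sp=0x8b
r0: caller-saved, written=True
r2: caller-saved, written=True
r3: callee-saved, written=True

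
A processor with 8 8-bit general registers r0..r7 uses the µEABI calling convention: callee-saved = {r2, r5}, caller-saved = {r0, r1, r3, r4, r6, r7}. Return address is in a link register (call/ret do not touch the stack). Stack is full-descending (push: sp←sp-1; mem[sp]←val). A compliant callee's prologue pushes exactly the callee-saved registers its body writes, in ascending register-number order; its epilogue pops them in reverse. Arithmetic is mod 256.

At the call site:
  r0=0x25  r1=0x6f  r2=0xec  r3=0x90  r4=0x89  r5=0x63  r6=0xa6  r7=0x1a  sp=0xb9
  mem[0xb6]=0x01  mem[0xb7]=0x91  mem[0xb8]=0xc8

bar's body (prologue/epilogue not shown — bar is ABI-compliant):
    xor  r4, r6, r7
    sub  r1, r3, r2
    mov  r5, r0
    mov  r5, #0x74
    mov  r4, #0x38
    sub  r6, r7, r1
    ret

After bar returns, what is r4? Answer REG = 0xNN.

prologue: push r5 -> mem[0xb8]=0x63, sp=0xb8
body[0] xor  r4, r6, r7 -> r4=0xbc
body[1] sub  r1, r3, r2 -> r1=0xa4
body[2] mov  r5, r0 -> r5=0x25
body[3] mov  r5, #0x74 -> r5=0x74
body[4] mov  r4, #0x38 -> r4=0x38
body[5] sub  r6, r7, r1 -> r6=0x76
epilogue: pop r5=0x63, sp=0xb9
r4 is caller-saved -> body value

REG = 0x38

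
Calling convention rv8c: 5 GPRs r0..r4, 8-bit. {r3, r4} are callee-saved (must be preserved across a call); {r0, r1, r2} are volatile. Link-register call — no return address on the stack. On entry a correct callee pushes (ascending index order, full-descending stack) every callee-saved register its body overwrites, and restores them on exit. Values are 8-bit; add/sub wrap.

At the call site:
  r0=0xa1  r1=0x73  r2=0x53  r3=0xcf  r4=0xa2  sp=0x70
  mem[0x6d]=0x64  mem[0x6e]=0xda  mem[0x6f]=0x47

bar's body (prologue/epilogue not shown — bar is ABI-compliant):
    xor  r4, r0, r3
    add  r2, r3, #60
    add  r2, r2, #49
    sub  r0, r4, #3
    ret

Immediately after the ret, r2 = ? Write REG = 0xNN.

prologue: push r4 → mem[0x6f]=0xa2, sp=0x6f
body[0] xor  r4, r0, r3 → r4=0x6e
body[1] add  r2, r3, #60 → r2=0x0b
body[2] add  r2, r2, #49 → r2=0x3c
body[3] sub  r0, r4, #3 → r0=0x6b
epilogue: pop r4=0xa2, sp=0x70
r2 is caller-saved → body value

REG = 0x3c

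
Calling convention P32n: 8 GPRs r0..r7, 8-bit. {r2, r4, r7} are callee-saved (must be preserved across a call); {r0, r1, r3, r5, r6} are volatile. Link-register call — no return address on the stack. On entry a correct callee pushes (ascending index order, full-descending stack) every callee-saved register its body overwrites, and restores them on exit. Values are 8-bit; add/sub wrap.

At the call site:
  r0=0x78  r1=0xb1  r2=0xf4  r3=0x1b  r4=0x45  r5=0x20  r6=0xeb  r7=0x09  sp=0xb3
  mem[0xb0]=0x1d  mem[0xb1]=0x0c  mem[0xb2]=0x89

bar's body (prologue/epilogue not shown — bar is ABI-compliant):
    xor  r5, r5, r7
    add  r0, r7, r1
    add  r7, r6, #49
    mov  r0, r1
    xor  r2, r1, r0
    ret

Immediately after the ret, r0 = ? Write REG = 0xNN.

prologue: push r2 -> mem[0xb2]=0xf4, sp=0xb2
prologue: push r7 -> mem[0xb1]=0x09, sp=0xb1
body[0] xor  r5, r5, r7 -> r5=0x29
body[1] add  r0, r7, r1 -> r0=0xba
body[2] add  r7, r6, #49 -> r7=0x1c
body[3] mov  r0, r1 -> r0=0xb1
body[4] xor  r2, r1, r0 -> r2=0x00
epilogue: pop r7=0x09, sp=0xb2
epilogue: pop r2=0xf4, sp=0xb3
r0 is caller-saved -> body value

REG = 0xb1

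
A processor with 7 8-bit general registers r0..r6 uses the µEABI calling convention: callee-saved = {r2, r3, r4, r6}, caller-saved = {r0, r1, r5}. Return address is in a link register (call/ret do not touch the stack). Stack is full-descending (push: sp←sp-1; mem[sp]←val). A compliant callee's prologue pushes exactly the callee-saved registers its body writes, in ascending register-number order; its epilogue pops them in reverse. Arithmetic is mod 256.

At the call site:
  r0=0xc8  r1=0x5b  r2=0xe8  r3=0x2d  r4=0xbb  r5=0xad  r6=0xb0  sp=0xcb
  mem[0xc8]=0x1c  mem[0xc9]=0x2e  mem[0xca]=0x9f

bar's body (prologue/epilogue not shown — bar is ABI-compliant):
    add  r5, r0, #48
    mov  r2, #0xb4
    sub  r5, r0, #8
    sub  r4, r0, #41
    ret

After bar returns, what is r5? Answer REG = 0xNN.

REG = 0xc0

prologue: push r2 → mem[0xca]=0xe8, sp=0xca
prologue: push r4 → mem[0xc9]=0xbb, sp=0xc9
body[0] add  r5, r0, #48 → r5=0xf8
body[1] mov  r2, #0xb4 → r2=0xb4
body[2] sub  r5, r0, #8 → r5=0xc0
body[3] sub  r4, r0, #41 → r4=0x9f
epilogue: pop r4=0xbb, sp=0xca
epilogue: pop r2=0xe8, sp=0xcb
r5 is caller-saved → body value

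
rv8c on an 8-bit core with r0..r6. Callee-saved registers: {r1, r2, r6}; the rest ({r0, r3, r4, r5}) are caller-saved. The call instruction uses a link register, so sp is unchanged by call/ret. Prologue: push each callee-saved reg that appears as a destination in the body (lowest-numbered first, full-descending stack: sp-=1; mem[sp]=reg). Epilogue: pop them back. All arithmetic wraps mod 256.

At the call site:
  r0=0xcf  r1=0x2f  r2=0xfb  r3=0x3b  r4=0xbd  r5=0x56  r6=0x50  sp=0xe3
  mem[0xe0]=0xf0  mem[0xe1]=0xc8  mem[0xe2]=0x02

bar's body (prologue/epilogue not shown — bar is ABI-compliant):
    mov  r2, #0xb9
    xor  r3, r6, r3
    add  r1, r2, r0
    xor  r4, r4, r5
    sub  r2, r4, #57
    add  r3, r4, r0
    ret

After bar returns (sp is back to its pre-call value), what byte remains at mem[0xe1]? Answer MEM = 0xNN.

prologue: push r1 -> mem[0xe2]=0x2f, sp=0xe2
prologue: push r2 -> mem[0xe1]=0xfb, sp=0xe1
body[0] mov  r2, #0xb9 -> r2=0xb9
body[1] xor  r3, r6, r3 -> r3=0x6b
body[2] add  r1, r2, r0 -> r1=0x88
body[3] xor  r4, r4, r5 -> r4=0xeb
body[4] sub  r2, r4, #57 -> r2=0xb2
body[5] add  r3, r4, r0 -> r3=0xba
epilogue: pop r2=0xfb, sp=0xe2
epilogue: pop r1=0x2f, sp=0xe3
prologue pushed ['r1', 'r2'] at ['0xe2', '0xe1']

MEM = 0xfb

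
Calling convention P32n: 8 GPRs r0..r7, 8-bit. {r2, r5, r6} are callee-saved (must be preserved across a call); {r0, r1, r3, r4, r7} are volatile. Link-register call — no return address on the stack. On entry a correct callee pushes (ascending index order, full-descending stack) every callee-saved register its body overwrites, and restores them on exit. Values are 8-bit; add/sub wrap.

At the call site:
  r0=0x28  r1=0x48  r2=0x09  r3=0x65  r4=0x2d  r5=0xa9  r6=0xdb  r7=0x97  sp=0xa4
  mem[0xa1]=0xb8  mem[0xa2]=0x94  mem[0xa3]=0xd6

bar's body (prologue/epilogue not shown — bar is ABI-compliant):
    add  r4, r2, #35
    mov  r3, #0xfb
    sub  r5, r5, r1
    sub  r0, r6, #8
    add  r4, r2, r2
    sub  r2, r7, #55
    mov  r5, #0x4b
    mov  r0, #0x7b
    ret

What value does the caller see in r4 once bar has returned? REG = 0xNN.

prologue: push r2 → mem[0xa3]=0x09, sp=0xa3
prologue: push r5 → mem[0xa2]=0xa9, sp=0xa2
body[0] add  r4, r2, #35 → r4=0x2c
body[1] mov  r3, #0xfb → r3=0xfb
body[2] sub  r5, r5, r1 → r5=0x61
body[3] sub  r0, r6, #8 → r0=0xd3
body[4] add  r4, r2, r2 → r4=0x12
body[5] sub  r2, r7, #55 → r2=0x60
body[6] mov  r5, #0x4b → r5=0x4b
body[7] mov  r0, #0x7b → r0=0x7b
epilogue: pop r5=0xa9, sp=0xa3
epilogue: pop r2=0x09, sp=0xa4
r4 is caller-saved → body value

REG = 0x12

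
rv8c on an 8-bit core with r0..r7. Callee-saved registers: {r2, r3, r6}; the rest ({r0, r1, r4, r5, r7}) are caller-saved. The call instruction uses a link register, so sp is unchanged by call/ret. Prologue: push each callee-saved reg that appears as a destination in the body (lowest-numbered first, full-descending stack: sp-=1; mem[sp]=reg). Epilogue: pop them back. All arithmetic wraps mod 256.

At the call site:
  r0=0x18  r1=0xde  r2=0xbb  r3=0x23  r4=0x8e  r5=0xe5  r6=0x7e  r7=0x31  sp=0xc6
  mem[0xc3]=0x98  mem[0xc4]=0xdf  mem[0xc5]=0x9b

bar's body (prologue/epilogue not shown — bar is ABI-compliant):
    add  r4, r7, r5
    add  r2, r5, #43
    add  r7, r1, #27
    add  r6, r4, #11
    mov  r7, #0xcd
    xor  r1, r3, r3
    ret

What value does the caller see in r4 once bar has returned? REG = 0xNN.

prologue: push r2 -> mem[0xc5]=0xbb, sp=0xc5
prologue: push r6 -> mem[0xc4]=0x7e, sp=0xc4
body[0] add  r4, r7, r5 -> r4=0x16
body[1] add  r2, r5, #43 -> r2=0x10
body[2] add  r7, r1, #27 -> r7=0xf9
body[3] add  r6, r4, #11 -> r6=0x21
body[4] mov  r7, #0xcd -> r7=0xcd
body[5] xor  r1, r3, r3 -> r1=0x00
epilogue: pop r6=0x7e, sp=0xc5
epilogue: pop r2=0xbb, sp=0xc6
r4 is caller-saved -> body value

REG = 0x16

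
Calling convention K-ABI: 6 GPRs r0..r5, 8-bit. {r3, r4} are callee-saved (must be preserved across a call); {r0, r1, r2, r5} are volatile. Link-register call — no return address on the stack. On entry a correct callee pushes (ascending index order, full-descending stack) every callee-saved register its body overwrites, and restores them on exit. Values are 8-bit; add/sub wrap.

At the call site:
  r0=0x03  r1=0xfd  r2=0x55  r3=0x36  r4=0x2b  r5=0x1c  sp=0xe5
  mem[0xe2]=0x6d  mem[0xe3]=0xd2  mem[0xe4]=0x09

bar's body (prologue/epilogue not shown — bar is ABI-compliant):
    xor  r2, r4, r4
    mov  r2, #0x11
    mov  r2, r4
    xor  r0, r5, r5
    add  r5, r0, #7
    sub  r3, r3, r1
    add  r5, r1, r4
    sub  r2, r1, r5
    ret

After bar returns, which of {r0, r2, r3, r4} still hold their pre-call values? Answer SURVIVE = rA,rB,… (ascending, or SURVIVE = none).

prologue: push r3 → mem[0xe4]=0x36, sp=0xe4
body[0] xor  r2, r4, r4 → r2=0x00
body[1] mov  r2, #0x11 → r2=0x11
body[2] mov  r2, r4 → r2=0x2b
body[3] xor  r0, r5, r5 → r0=0x00
body[4] add  r5, r0, #7 → r5=0x07
body[5] sub  r3, r3, r1 → r3=0x39
body[6] add  r5, r1, r4 → r5=0x28
body[7] sub  r2, r1, r5 → r2=0xd5
epilogue: pop r3=0x36, sp=0xe5
r0: caller-saved, written=True
r2: caller-saved, written=True
r3: callee-saved, written=True
r4: callee-saved, written=False

SURVIVE = r3,r4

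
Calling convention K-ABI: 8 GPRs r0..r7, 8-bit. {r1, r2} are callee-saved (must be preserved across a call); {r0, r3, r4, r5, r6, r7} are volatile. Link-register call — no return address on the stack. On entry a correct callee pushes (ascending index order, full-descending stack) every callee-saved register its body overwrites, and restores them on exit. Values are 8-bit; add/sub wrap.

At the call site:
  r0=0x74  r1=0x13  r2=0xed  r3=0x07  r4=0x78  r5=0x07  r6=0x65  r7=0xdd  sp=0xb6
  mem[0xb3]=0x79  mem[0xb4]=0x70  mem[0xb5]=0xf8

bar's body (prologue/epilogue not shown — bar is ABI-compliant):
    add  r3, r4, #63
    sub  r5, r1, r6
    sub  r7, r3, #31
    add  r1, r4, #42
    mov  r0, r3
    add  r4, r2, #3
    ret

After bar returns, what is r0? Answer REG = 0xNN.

REG = 0xb7

prologue: push r1 → mem[0xb5]=0x13, sp=0xb5
body[0] add  r3, r4, #63 → r3=0xb7
body[1] sub  r5, r1, r6 → r5=0xae
body[2] sub  r7, r3, #31 → r7=0x98
body[3] add  r1, r4, #42 → r1=0xa2
body[4] mov  r0, r3 → r0=0xb7
body[5] add  r4, r2, #3 → r4=0xf0
epilogue: pop r1=0x13, sp=0xb6
r0 is caller-saved → body value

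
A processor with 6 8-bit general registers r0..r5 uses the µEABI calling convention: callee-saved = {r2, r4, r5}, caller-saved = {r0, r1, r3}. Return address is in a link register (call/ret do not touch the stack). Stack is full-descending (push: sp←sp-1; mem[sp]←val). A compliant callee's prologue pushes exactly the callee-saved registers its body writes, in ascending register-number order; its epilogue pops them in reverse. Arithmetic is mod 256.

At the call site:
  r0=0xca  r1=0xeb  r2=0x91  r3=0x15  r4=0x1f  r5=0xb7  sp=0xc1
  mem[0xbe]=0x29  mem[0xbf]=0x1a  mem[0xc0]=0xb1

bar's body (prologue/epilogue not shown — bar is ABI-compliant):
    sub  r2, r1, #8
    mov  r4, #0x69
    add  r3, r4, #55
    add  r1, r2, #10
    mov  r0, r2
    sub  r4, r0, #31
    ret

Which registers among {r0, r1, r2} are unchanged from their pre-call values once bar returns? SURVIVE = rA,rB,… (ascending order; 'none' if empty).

SURVIVE = r2

prologue: push r2 -> mem[0xc0]=0x91, sp=0xc0
prologue: push r4 -> mem[0xbf]=0x1f, sp=0xbf
body[0] sub  r2, r1, #8 -> r2=0xe3
body[1] mov  r4, #0x69 -> r4=0x69
body[2] add  r3, r4, #55 -> r3=0xa0
body[3] add  r1, r2, #10 -> r1=0xed
body[4] mov  r0, r2 -> r0=0xe3
body[5] sub  r4, r0, #31 -> r4=0xc4
epilogue: pop r4=0x1f, sp=0xc0
epilogue: pop r2=0x91, sp=0xc1
r0: caller-saved, written=True
r1: caller-saved, written=True
r2: callee-saved, written=True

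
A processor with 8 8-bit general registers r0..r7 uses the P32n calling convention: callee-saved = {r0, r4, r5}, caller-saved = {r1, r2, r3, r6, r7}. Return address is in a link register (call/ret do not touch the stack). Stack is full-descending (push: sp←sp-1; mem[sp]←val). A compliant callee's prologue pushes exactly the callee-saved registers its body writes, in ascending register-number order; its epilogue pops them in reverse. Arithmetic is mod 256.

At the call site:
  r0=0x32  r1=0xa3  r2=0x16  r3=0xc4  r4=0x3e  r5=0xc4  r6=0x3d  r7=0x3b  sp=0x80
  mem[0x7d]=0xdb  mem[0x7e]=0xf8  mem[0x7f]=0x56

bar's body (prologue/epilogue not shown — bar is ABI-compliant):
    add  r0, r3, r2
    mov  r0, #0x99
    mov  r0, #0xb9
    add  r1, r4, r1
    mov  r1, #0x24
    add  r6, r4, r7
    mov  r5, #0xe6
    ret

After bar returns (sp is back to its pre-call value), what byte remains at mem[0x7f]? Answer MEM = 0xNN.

MEM = 0x32

prologue: push r0 -> mem[0x7f]=0x32, sp=0x7f
prologue: push r5 -> mem[0x7e]=0xc4, sp=0x7e
body[0] add  r0, r3, r2 -> r0=0xda
body[1] mov  r0, #0x99 -> r0=0x99
body[2] mov  r0, #0xb9 -> r0=0xb9
body[3] add  r1, r4, r1 -> r1=0xe1
body[4] mov  r1, #0x24 -> r1=0x24
body[5] add  r6, r4, r7 -> r6=0x79
body[6] mov  r5, #0xe6 -> r5=0xe6
epilogue: pop r5=0xc4, sp=0x7f
epilogue: pop r0=0x32, sp=0x80
prologue pushed ['r0', 'r5'] at ['0x7f', '0x7e']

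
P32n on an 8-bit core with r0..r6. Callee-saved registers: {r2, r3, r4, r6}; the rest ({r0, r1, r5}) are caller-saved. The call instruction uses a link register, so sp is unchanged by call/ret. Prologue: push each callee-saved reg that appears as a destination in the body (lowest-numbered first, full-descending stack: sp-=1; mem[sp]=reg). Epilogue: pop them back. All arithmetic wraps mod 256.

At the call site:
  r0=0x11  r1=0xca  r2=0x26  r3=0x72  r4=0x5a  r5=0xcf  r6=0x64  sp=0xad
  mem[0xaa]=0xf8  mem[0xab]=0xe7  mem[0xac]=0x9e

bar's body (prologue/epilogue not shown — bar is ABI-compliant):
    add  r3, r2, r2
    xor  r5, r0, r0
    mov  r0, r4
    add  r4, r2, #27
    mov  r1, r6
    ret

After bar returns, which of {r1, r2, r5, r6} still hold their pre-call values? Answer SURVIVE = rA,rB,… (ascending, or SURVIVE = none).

SURVIVE = r2,r6

prologue: push r3 → mem[0xac]=0x72, sp=0xac
prologue: push r4 → mem[0xab]=0x5a, sp=0xab
body[0] add  r3, r2, r2 → r3=0x4c
body[1] xor  r5, r0, r0 → r5=0x00
body[2] mov  r0, r4 → r0=0x5a
body[3] add  r4, r2, #27 → r4=0x41
body[4] mov  r1, r6 → r1=0x64
epilogue: pop r4=0x5a, sp=0xac
epilogue: pop r3=0x72, sp=0xad
r1: caller-saved, written=True
r2: callee-saved, written=False
r5: caller-saved, written=True
r6: callee-saved, written=False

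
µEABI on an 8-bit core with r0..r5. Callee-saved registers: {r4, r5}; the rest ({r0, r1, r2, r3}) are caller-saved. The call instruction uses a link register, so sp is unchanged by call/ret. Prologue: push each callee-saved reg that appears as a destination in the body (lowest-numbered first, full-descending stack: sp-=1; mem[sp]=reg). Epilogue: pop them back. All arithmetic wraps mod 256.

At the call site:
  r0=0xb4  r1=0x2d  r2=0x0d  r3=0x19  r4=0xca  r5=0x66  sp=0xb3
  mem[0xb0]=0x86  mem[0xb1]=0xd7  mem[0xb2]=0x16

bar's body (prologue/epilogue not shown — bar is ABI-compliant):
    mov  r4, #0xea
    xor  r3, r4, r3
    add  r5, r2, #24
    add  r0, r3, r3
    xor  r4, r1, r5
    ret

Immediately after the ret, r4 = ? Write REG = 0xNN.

REG = 0xca

prologue: push r4 → mem[0xb2]=0xca, sp=0xb2
prologue: push r5 → mem[0xb1]=0x66, sp=0xb1
body[0] mov  r4, #0xea → r4=0xea
body[1] xor  r3, r4, r3 → r3=0xf3
body[2] add  r5, r2, #24 → r5=0x25
body[3] add  r0, r3, r3 → r0=0xe6
body[4] xor  r4, r1, r5 → r4=0x08
epilogue: pop r5=0x66, sp=0xb2
epilogue: pop r4=0xca, sp=0xb3
r4 is callee-saved → restored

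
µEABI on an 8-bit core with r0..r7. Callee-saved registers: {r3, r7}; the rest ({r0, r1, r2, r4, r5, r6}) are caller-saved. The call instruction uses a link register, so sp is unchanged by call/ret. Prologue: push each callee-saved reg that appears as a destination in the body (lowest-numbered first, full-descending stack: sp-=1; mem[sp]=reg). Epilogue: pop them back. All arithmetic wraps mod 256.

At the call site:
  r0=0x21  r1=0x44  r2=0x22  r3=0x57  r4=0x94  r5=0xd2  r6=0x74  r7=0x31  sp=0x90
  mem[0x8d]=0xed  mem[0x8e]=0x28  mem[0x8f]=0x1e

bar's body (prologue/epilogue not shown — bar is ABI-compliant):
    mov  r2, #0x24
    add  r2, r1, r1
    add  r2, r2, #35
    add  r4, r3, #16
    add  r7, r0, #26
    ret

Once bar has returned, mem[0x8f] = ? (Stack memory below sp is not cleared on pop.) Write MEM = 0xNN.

MEM = 0x31

prologue: push r7 → mem[0x8f]=0x31, sp=0x8f
body[0] mov  r2, #0x24 → r2=0x24
body[1] add  r2, r1, r1 → r2=0x88
body[2] add  r2, r2, #35 → r2=0xab
body[3] add  r4, r3, #16 → r4=0x67
body[4] add  r7, r0, #26 → r7=0x3b
epilogue: pop r7=0x31, sp=0x90
prologue pushed ['r7'] at ['0x8f']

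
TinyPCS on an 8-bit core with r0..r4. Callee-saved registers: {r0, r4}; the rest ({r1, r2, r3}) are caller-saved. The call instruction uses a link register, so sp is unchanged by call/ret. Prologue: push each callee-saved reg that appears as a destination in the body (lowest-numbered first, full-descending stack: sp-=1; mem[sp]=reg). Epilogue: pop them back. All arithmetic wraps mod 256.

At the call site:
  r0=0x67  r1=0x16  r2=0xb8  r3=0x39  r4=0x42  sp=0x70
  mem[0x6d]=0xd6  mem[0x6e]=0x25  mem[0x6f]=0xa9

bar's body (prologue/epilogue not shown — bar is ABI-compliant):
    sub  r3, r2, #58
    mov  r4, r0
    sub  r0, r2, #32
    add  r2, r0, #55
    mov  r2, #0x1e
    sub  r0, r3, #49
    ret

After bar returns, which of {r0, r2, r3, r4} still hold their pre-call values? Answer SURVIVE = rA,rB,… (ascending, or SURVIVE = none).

prologue: push r0 → mem[0x6f]=0x67, sp=0x6f
prologue: push r4 → mem[0x6e]=0x42, sp=0x6e
body[0] sub  r3, r2, #58 → r3=0x7e
body[1] mov  r4, r0 → r4=0x67
body[2] sub  r0, r2, #32 → r0=0x98
body[3] add  r2, r0, #55 → r2=0xcf
body[4] mov  r2, #0x1e → r2=0x1e
body[5] sub  r0, r3, #49 → r0=0x4d
epilogue: pop r4=0x42, sp=0x6f
epilogue: pop r0=0x67, sp=0x70
r0: callee-saved, written=True
r2: caller-saved, written=True
r3: caller-saved, written=True
r4: callee-saved, written=True

SURVIVE = r0,r4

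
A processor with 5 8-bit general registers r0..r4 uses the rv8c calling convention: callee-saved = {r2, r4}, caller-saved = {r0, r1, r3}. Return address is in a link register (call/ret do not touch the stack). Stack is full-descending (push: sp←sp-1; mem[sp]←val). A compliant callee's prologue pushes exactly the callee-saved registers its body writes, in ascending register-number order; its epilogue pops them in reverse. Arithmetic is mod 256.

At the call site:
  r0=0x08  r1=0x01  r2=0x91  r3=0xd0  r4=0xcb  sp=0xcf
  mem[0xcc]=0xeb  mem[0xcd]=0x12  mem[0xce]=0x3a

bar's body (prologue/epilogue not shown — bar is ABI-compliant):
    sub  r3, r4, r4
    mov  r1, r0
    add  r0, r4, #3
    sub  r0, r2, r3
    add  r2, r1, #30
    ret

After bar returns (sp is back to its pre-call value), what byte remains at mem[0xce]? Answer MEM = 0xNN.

prologue: push r2 → mem[0xce]=0x91, sp=0xce
body[0] sub  r3, r4, r4 → r3=0x00
body[1] mov  r1, r0 → r1=0x08
body[2] add  r0, r4, #3 → r0=0xce
body[3] sub  r0, r2, r3 → r0=0x91
body[4] add  r2, r1, #30 → r2=0x26
epilogue: pop r2=0x91, sp=0xcf
prologue pushed ['r2'] at ['0xce']

MEM = 0x91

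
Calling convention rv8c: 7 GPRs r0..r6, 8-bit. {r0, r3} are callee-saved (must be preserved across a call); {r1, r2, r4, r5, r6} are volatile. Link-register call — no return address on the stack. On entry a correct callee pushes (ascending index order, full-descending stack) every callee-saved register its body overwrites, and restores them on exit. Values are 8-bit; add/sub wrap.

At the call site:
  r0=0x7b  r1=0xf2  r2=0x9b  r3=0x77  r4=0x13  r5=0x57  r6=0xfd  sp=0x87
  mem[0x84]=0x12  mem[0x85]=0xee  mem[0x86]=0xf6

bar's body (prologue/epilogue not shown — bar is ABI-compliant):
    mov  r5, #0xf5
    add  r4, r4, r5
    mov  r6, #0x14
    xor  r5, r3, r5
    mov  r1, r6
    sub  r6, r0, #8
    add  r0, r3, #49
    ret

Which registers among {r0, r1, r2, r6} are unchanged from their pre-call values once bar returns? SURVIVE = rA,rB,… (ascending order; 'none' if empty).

prologue: push r0 → mem[0x86]=0x7b, sp=0x86
body[0] mov  r5, #0xf5 → r5=0xf5
body[1] add  r4, r4, r5 → r4=0x08
body[2] mov  r6, #0x14 → r6=0x14
body[3] xor  r5, r3, r5 → r5=0x82
body[4] mov  r1, r6 → r1=0x14
body[5] sub  r6, r0, #8 → r6=0x73
body[6] add  r0, r3, #49 → r0=0xa8
epilogue: pop r0=0x7b, sp=0x87
r0: callee-saved, written=True
r1: caller-saved, written=True
r2: caller-saved, written=False
r6: caller-saved, written=True

SURVIVE = r0,r2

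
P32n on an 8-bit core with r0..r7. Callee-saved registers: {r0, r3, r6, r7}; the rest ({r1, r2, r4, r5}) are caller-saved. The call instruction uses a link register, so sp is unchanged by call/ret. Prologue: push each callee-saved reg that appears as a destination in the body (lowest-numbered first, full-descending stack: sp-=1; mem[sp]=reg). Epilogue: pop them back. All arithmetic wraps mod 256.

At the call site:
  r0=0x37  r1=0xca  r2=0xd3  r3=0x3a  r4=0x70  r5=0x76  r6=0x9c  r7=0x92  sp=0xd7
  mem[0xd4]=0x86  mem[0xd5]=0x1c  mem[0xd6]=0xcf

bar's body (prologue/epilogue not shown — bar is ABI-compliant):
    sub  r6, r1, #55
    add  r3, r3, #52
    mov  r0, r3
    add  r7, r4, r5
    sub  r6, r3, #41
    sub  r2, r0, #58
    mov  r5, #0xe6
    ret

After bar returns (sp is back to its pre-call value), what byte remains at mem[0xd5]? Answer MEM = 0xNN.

prologue: push r0 -> mem[0xd6]=0x37, sp=0xd6
prologue: push r3 -> mem[0xd5]=0x3a, sp=0xd5
prologue: push r6 -> mem[0xd4]=0x9c, sp=0xd4
prologue: push r7 -> mem[0xd3]=0x92, sp=0xd3
body[0] sub  r6, r1, #55 -> r6=0x93
body[1] add  r3, r3, #52 -> r3=0x6e
body[2] mov  r0, r3 -> r0=0x6e
body[3] add  r7, r4, r5 -> r7=0xe6
body[4] sub  r6, r3, #41 -> r6=0x45
body[5] sub  r2, r0, #58 -> r2=0x34
body[6] mov  r5, #0xe6 -> r5=0xe6
epilogue: pop r7=0x92, sp=0xd4
epilogue: pop r6=0x9c, sp=0xd5
epilogue: pop r3=0x3a, sp=0xd6
epilogue: pop r0=0x37, sp=0xd7
prologue pushed ['r0', 'r3', 'r6', 'r7'] at ['0xd6', '0xd5', '0xd4', '0xd3']

MEM = 0x3a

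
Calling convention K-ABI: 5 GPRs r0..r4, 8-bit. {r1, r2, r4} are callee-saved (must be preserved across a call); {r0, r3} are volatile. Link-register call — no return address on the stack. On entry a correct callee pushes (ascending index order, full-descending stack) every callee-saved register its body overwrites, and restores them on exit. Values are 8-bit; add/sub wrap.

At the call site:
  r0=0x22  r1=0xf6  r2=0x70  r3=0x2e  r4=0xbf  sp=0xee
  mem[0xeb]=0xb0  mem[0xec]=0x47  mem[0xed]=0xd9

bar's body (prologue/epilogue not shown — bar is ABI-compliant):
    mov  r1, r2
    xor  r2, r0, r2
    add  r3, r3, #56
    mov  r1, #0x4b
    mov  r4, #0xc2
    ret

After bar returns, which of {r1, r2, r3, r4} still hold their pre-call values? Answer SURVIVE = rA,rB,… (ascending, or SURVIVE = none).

SURVIVE = r1,r2,r4

prologue: push r1 → mem[0xed]=0xf6, sp=0xed
prologue: push r2 → mem[0xec]=0x70, sp=0xec
prologue: push r4 → mem[0xeb]=0xbf, sp=0xeb
body[0] mov  r1, r2 → r1=0x70
body[1] xor  r2, r0, r2 → r2=0x52
body[2] add  r3, r3, #56 → r3=0x66
body[3] mov  r1, #0x4b → r1=0x4b
body[4] mov  r4, #0xc2 → r4=0xc2
epilogue: pop r4=0xbf, sp=0xec
epilogue: pop r2=0x70, sp=0xed
epilogue: pop r1=0xf6, sp=0xee
r1: callee-saved, written=True
r2: callee-saved, written=True
r3: caller-saved, written=True
r4: callee-saved, written=True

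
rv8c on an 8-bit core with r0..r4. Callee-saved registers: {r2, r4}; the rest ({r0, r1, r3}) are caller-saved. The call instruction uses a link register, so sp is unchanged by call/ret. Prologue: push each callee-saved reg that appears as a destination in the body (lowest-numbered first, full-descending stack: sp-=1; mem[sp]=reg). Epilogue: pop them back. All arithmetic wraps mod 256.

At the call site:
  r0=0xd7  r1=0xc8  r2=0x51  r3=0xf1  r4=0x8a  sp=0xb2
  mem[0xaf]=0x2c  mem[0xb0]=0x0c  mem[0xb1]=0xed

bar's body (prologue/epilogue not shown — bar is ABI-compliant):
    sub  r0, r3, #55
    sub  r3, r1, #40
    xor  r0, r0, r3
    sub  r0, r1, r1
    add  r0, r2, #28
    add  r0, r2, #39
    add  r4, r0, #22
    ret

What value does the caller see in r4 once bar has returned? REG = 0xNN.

prologue: push r4 → mem[0xb1]=0x8a, sp=0xb1
body[0] sub  r0, r3, #55 → r0=0xba
body[1] sub  r3, r1, #40 → r3=0xa0
body[2] xor  r0, r0, r3 → r0=0x1a
body[3] sub  r0, r1, r1 → r0=0x00
body[4] add  r0, r2, #28 → r0=0x6d
body[5] add  r0, r2, #39 → r0=0x78
body[6] add  r4, r0, #22 → r4=0x8e
epilogue: pop r4=0x8a, sp=0xb2
r4 is callee-saved → restored

REG = 0x8a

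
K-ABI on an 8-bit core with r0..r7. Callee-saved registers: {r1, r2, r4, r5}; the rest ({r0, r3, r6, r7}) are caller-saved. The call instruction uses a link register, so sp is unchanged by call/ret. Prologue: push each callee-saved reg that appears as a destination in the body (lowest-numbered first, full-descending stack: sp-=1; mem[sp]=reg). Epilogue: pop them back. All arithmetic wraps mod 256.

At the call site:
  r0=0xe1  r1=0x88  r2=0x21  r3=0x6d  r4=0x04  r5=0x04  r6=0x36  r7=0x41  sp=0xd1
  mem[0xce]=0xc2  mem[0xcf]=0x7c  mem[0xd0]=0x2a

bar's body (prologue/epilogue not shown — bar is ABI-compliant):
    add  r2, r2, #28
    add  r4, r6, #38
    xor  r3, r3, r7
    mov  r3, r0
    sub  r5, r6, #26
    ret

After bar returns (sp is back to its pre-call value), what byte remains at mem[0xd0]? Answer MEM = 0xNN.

MEM = 0x21

prologue: push r2 -> mem[0xd0]=0x21, sp=0xd0
prologue: push r4 -> mem[0xcf]=0x04, sp=0xcf
prologue: push r5 -> mem[0xce]=0x04, sp=0xce
body[0] add  r2, r2, #28 -> r2=0x3d
body[1] add  r4, r6, #38 -> r4=0x5c
body[2] xor  r3, r3, r7 -> r3=0x2c
body[3] mov  r3, r0 -> r3=0xe1
body[4] sub  r5, r6, #26 -> r5=0x1c
epilogue: pop r5=0x04, sp=0xcf
epilogue: pop r4=0x04, sp=0xd0
epilogue: pop r2=0x21, sp=0xd1
prologue pushed ['r2', 'r4', 'r5'] at ['0xd0', '0xcf', '0xce']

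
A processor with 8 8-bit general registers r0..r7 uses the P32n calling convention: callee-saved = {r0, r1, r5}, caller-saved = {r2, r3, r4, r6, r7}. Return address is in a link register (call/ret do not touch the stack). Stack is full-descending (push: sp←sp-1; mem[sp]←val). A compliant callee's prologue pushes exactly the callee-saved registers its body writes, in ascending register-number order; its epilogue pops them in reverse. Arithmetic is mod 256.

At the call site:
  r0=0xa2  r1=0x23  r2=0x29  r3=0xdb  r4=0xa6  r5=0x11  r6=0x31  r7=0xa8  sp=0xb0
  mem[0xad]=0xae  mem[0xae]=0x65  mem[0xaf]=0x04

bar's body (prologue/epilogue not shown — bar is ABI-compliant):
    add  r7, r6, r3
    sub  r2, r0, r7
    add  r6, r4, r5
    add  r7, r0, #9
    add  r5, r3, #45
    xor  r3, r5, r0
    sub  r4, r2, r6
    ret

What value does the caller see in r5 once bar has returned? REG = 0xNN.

REG = 0x11

prologue: push r5 -> mem[0xaf]=0x11, sp=0xaf
body[0] add  r7, r6, r3 -> r7=0x0c
body[1] sub  r2, r0, r7 -> r2=0x96
body[2] add  r6, r4, r5 -> r6=0xb7
body[3] add  r7, r0, #9 -> r7=0xab
body[4] add  r5, r3, #45 -> r5=0x08
body[5] xor  r3, r5, r0 -> r3=0xaa
body[6] sub  r4, r2, r6 -> r4=0xdf
epilogue: pop r5=0x11, sp=0xb0
r5 is callee-saved -> restored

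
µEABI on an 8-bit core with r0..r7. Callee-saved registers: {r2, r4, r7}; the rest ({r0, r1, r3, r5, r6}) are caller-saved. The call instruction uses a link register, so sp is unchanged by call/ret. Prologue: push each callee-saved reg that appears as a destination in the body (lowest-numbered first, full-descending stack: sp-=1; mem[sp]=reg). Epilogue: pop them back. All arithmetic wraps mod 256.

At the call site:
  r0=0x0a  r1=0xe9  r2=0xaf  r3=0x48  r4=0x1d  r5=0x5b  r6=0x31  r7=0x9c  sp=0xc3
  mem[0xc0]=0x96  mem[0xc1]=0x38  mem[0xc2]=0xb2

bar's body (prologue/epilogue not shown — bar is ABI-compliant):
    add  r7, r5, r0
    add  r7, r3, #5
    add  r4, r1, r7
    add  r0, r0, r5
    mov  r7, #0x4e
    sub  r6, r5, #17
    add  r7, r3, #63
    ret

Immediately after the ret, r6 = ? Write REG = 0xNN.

prologue: push r4 -> mem[0xc2]=0x1d, sp=0xc2
prologue: push r7 -> mem[0xc1]=0x9c, sp=0xc1
body[0] add  r7, r5, r0 -> r7=0x65
body[1] add  r7, r3, #5 -> r7=0x4d
body[2] add  r4, r1, r7 -> r4=0x36
body[3] add  r0, r0, r5 -> r0=0x65
body[4] mov  r7, #0x4e -> r7=0x4e
body[5] sub  r6, r5, #17 -> r6=0x4a
body[6] add  r7, r3, #63 -> r7=0x87
epilogue: pop r7=0x9c, sp=0xc2
epilogue: pop r4=0x1d, sp=0xc3
r6 is caller-saved -> body value

REG = 0x4a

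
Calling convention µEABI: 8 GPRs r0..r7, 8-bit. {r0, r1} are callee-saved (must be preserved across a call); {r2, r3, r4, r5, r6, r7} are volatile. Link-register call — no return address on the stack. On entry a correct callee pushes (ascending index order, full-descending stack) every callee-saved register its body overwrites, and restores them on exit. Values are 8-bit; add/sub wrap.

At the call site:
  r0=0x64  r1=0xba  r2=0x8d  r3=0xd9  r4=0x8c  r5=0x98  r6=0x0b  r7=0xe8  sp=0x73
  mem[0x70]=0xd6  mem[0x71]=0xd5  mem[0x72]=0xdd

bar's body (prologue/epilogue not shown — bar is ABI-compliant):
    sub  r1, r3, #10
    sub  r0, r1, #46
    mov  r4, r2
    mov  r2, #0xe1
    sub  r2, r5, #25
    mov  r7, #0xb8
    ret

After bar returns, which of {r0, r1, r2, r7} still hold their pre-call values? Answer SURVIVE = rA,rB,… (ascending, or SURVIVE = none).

prologue: push r0 -> mem[0x72]=0x64, sp=0x72
prologue: push r1 -> mem[0x71]=0xba, sp=0x71
body[0] sub  r1, r3, #10 -> r1=0xcf
body[1] sub  r0, r1, #46 -> r0=0xa1
body[2] mov  r4, r2 -> r4=0x8d
body[3] mov  r2, #0xe1 -> r2=0xe1
body[4] sub  r2, r5, #25 -> r2=0x7f
body[5] mov  r7, #0xb8 -> r7=0xb8
epilogue: pop r1=0xba, sp=0x72
epilogue: pop r0=0x64, sp=0x73
r0: callee-saved, written=True
r1: callee-saved, written=True
r2: caller-saved, written=True
r7: caller-saved, written=True

SURVIVE = r0,r1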